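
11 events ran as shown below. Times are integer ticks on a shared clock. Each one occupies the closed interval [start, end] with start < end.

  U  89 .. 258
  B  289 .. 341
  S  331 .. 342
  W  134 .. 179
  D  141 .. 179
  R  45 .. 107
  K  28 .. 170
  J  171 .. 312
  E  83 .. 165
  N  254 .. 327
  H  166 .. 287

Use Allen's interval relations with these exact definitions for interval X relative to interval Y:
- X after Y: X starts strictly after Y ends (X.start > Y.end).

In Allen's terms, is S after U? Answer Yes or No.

Yes

S = [331, 342], U = [89, 258].
Actual relation of S to U: after.
Asked whether 'after' holds → Yes.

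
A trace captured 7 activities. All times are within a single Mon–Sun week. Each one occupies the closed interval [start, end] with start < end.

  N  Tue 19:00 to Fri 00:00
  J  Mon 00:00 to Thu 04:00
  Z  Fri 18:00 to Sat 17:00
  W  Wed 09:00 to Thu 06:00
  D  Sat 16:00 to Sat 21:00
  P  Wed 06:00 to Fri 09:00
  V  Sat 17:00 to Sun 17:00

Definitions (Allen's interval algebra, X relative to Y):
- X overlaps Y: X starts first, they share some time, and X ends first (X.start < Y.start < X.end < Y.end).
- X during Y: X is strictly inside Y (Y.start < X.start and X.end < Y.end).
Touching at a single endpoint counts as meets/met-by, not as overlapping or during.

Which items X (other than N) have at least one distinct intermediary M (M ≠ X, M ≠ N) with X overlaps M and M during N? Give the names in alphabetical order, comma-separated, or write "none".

J

Target N = [Tue 19:00, Fri 00:00].
Intermediaries M with M during N: W.
Via W — items with X overlaps W: J.
Union: J.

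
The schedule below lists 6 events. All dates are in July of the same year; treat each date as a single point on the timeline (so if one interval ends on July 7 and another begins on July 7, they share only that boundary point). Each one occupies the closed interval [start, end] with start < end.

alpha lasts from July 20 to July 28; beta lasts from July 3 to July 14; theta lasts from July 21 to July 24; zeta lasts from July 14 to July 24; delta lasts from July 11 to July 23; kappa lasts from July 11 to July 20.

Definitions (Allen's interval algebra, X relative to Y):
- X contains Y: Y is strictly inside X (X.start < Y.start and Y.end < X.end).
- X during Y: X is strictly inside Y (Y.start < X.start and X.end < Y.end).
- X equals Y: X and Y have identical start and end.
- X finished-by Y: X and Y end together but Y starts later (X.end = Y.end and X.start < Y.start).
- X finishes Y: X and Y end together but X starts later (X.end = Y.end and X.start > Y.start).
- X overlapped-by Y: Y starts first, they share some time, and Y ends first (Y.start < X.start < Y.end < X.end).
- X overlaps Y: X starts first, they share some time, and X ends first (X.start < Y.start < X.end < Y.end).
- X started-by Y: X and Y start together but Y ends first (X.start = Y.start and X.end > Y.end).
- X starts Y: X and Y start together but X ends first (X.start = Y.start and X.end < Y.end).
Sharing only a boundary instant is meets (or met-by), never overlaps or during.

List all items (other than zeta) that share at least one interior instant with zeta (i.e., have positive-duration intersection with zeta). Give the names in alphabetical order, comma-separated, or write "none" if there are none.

alpha, delta, kappa, theta

Target zeta = [July 14, July 24].
alpha [July 20, July 28] → overlapped-by → yes.
beta [July 3, July 14] → meets → no.
delta [July 11, July 23] → overlaps → yes.
kappa [July 11, July 20] → overlaps → yes.
theta [July 21, July 24] → finishes → yes.
Result: alpha, delta, kappa, theta.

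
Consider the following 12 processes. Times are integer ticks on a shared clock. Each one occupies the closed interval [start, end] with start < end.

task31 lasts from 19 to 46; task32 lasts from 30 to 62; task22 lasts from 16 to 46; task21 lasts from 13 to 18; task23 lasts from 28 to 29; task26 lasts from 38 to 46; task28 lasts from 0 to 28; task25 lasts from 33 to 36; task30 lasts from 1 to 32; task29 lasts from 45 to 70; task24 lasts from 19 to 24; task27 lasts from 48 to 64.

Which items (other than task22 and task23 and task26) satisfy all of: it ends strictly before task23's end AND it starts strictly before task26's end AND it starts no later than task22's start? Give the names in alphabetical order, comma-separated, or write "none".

task21, task28

Conditions: its end is strictly before task23's end (X.end < 29) AND its start is strictly before task26's end (X.start < 46) AND its start is no later than task22's start (X.start <= 16).
task21: end 18 < 29? ✓; start 13 < 46? ✓; start 13 <= 16? ✓ → yes.
task24: end 24 < 29? ✓; start 19 < 46? ✓; start 19 <= 16? ✗ → no.
task25: end 36 < 29? ✗; start 33 < 46? ✓; start 33 <= 16? ✗ → no.
task27: end 64 < 29? ✗; start 48 < 46? ✗; start 48 <= 16? ✗ → no.
task28: end 28 < 29? ✓; start 0 < 46? ✓; start 0 <= 16? ✓ → yes.
task29: end 70 < 29? ✗; start 45 < 46? ✓; start 45 <= 16? ✗ → no.
task30: end 32 < 29? ✗; start 1 < 46? ✓; start 1 <= 16? ✓ → no.
task31: end 46 < 29? ✗; start 19 < 46? ✓; start 19 <= 16? ✗ → no.
task32: end 62 < 29? ✗; start 30 < 46? ✓; start 30 <= 16? ✗ → no.
Result: task21, task28.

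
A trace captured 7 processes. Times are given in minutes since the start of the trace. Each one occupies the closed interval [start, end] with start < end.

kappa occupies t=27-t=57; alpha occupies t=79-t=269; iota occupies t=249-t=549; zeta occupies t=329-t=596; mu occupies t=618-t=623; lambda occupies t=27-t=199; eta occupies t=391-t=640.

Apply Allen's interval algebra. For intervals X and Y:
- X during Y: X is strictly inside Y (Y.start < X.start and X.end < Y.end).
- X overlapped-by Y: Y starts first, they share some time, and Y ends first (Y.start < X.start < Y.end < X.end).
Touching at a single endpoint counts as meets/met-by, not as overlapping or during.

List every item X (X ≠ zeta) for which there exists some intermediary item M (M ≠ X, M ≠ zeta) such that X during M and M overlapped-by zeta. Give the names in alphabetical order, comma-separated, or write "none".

Target zeta = [t=329, t=596].
Intermediaries M with M overlapped-by zeta: eta.
Via eta — items with X during eta: mu.
Union: mu.

mu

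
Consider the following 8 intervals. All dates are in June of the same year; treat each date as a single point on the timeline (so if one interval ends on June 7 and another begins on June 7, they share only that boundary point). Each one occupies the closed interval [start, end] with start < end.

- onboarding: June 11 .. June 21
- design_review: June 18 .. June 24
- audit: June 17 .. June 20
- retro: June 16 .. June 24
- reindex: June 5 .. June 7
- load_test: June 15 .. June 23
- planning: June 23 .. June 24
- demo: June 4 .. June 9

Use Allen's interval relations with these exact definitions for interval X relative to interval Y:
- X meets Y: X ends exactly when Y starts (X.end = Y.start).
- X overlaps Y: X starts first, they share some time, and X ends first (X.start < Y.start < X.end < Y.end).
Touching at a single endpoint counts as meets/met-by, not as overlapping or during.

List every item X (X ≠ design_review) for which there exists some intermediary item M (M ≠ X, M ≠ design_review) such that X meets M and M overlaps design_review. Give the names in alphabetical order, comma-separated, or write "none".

none

Target design_review = [June 18, June 24].
Intermediaries M with M overlaps design_review: audit, load_test, onboarding.
Via audit — items with X meets audit: none.
Via load_test — items with X meets load_test: none.
Via onboarding — items with X meets onboarding: none.
Union: none.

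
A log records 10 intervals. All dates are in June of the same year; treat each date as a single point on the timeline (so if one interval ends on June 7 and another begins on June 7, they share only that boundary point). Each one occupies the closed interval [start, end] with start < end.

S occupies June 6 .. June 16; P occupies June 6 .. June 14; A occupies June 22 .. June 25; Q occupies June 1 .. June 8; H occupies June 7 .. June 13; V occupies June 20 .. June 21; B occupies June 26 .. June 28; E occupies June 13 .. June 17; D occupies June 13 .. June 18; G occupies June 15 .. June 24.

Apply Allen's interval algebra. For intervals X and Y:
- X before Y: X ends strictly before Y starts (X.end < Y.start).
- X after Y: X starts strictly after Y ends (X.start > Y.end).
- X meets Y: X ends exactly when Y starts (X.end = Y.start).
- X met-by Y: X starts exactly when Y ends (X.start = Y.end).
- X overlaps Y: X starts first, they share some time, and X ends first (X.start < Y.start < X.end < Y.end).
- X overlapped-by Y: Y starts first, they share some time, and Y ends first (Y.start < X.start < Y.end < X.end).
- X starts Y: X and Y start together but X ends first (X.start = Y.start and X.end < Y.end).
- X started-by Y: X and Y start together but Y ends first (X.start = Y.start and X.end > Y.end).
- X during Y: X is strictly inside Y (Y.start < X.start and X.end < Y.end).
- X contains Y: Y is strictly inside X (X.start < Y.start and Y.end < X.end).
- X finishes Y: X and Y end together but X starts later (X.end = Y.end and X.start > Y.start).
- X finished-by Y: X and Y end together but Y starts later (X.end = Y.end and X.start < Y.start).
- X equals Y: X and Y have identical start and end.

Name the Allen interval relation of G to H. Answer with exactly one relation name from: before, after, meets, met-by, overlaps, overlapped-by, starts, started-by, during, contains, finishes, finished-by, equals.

G = [June 15, June 24]; H = [June 7, June 13].
Compare endpoints: G.start > H.start, G.start > H.end, G.end > H.start, G.end > H.end.
That pattern is 'after'.

after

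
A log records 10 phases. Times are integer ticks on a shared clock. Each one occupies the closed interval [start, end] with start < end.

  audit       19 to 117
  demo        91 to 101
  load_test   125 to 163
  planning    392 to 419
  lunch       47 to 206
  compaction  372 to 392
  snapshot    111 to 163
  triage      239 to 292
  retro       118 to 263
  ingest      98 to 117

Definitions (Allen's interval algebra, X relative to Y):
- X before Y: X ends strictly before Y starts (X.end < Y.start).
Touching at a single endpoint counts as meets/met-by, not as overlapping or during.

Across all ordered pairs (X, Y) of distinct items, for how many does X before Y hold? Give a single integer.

Checking all 90 ordered pairs for relation 'before'; matching pairs in alphabetical order:
(audit, compaction): audit before compaction ✓
(audit, load_test): audit before load_test ✓
(audit, planning): audit before planning ✓
(audit, retro): audit before retro ✓
(audit, triage): audit before triage ✓
(demo, compaction): demo before compaction ✓
(demo, load_test): demo before load_test ✓
(demo, planning): demo before planning ✓
(demo, retro): demo before retro ✓
(demo, snapshot): demo before snapshot ✓
(demo, triage): demo before triage ✓
(ingest, compaction): ingest before compaction ✓
(ingest, load_test): ingest before load_test ✓
(ingest, planning): ingest before planning ✓
(ingest, retro): ingest before retro ✓
(ingest, triage): ingest before triage ✓
(load_test, compaction): load_test before compaction ✓
(load_test, planning): load_test before planning ✓
(load_test, triage): load_test before triage ✓
(lunch, compaction): lunch before compaction ✓
(lunch, planning): lunch before planning ✓
(lunch, triage): lunch before triage ✓
(retro, compaction): retro before compaction ✓
(retro, planning): retro before planning ✓
... plus 5 further pairs not listed.
Count: 29.

29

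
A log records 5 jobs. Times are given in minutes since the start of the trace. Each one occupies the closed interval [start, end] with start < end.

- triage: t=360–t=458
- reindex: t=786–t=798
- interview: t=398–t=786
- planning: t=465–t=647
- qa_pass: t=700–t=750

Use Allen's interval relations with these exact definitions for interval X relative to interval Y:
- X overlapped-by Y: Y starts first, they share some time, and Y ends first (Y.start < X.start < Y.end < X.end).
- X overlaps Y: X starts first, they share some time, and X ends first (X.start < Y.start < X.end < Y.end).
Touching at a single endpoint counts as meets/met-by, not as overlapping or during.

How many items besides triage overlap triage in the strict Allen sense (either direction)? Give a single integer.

1

Target triage = [t=360, t=458].
interview [t=398, t=786] → overlapped-by → counts.
planning [t=465, t=647] → after → no.
qa_pass [t=700, t=750] → after → no.
reindex [t=786, t=798] → after → no.
Total: 1.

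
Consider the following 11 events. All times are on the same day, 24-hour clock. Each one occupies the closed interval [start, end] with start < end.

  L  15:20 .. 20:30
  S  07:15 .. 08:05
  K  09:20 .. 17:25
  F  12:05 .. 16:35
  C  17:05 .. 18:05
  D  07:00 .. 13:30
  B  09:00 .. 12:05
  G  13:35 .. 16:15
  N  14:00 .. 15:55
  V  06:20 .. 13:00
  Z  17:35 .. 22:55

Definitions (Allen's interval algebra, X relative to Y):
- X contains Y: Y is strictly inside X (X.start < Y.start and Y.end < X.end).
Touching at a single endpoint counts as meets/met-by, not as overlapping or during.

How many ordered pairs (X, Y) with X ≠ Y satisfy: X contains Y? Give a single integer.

Checking all 110 ordered pairs for relation 'contains'; matching pairs in alphabetical order:
(D, B): D contains B ✓
(D, S): D contains S ✓
(F, G): F contains G ✓
(F, N): F contains N ✓
(G, N): G contains N ✓
(K, F): K contains F ✓
(K, G): K contains G ✓
(K, N): K contains N ✓
(L, C): L contains C ✓
(V, B): V contains B ✓
(V, S): V contains S ✓
Count: 11.

11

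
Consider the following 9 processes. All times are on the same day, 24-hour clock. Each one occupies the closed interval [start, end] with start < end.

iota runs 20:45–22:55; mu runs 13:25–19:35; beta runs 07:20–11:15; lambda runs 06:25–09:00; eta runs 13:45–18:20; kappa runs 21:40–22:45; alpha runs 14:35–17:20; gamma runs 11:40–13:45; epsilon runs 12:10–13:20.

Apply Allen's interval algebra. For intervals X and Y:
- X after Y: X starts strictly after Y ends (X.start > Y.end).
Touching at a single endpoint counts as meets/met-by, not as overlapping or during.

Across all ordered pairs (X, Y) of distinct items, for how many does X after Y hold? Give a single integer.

Checking all 72 ordered pairs for relation 'after'; matching pairs in alphabetical order:
(alpha, beta): alpha after beta ✓
(alpha, epsilon): alpha after epsilon ✓
(alpha, gamma): alpha after gamma ✓
(alpha, lambda): alpha after lambda ✓
(epsilon, beta): epsilon after beta ✓
(epsilon, lambda): epsilon after lambda ✓
(eta, beta): eta after beta ✓
(eta, epsilon): eta after epsilon ✓
(eta, lambda): eta after lambda ✓
(gamma, beta): gamma after beta ✓
(gamma, lambda): gamma after lambda ✓
(iota, alpha): iota after alpha ✓
(iota, beta): iota after beta ✓
(iota, epsilon): iota after epsilon ✓
(iota, eta): iota after eta ✓
(iota, gamma): iota after gamma ✓
(iota, lambda): iota after lambda ✓
(iota, mu): iota after mu ✓
(kappa, alpha): kappa after alpha ✓
(kappa, beta): kappa after beta ✓
(kappa, epsilon): kappa after epsilon ✓
(kappa, eta): kappa after eta ✓
(kappa, gamma): kappa after gamma ✓
(kappa, lambda): kappa after lambda ✓
... plus 4 further pairs not listed.
Count: 28.

28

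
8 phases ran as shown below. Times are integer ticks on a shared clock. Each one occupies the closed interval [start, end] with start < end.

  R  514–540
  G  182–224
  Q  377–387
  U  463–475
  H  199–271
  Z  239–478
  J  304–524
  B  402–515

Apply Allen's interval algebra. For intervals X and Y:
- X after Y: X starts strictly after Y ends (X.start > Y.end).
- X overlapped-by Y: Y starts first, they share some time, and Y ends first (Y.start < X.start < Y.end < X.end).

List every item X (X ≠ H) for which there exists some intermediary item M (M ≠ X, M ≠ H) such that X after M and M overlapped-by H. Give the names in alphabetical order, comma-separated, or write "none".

R

Target H = [199, 271].
Intermediaries M with M overlapped-by H: Z.
Via Z — items with X after Z: R.
Union: R.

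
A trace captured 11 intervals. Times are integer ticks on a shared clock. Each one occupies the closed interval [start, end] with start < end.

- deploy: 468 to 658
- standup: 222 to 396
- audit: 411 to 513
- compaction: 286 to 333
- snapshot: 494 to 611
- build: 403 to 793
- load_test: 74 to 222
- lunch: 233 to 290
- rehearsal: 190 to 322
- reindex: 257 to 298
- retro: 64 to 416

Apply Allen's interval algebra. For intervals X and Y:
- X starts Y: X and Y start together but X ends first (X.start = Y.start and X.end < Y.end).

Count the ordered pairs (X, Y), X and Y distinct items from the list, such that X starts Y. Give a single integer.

Checking all 110 ordered pairs for relation 'starts'; matching pairs in alphabetical order:
No pair satisfies it.
Count: 0.

0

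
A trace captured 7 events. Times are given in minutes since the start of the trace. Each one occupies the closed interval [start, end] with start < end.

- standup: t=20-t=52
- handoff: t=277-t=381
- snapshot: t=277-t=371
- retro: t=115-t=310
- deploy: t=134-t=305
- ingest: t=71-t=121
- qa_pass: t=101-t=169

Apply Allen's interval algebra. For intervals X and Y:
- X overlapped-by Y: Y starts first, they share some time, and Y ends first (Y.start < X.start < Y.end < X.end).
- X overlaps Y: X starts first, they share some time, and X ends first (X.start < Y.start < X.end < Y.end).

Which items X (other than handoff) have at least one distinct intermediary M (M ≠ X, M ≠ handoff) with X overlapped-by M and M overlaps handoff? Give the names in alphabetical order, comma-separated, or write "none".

snapshot

Target handoff = [t=277, t=381].
Intermediaries M with M overlaps handoff: deploy, retro.
Via deploy — items with X overlapped-by deploy: snapshot.
Via retro — items with X overlapped-by retro: snapshot.
Union: snapshot.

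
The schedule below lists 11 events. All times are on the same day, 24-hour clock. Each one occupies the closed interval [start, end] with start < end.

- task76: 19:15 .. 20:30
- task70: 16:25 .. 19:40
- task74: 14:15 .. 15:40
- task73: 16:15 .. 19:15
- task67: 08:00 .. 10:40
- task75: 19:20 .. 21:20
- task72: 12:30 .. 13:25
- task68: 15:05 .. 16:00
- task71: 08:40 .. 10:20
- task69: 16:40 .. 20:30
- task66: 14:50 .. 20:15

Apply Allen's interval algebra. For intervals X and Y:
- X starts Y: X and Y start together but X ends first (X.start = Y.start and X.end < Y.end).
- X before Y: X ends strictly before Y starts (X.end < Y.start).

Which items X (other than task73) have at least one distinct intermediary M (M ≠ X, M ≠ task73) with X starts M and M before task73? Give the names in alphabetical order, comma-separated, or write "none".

none

Target task73 = [16:15, 19:15].
Intermediaries M with M before task73: task67, task68, task71, task72, task74.
Via task67 — items with X starts task67: none.
Via task68 — items with X starts task68: none.
Via task71 — items with X starts task71: none.
Via task72 — items with X starts task72: none.
Via task74 — items with X starts task74: none.
Union: none.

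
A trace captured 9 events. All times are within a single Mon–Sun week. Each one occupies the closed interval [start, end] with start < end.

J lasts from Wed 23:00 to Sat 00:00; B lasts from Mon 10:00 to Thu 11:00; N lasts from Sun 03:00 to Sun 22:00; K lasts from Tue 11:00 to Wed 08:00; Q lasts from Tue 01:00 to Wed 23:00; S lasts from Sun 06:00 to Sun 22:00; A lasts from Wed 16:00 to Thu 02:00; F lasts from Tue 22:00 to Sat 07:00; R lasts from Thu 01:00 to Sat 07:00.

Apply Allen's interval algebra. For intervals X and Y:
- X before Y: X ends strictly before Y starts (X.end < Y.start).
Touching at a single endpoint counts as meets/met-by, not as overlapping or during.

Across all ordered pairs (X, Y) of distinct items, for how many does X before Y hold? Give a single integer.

Checking all 72 ordered pairs for relation 'before'; matching pairs in alphabetical order:
(A, N): A before N ✓
(A, S): A before S ✓
(B, N): B before N ✓
(B, S): B before S ✓
(F, N): F before N ✓
(F, S): F before S ✓
(J, N): J before N ✓
(J, S): J before S ✓
(K, A): K before A ✓
(K, J): K before J ✓
(K, N): K before N ✓
(K, R): K before R ✓
(K, S): K before S ✓
(Q, N): Q before N ✓
(Q, R): Q before R ✓
(Q, S): Q before S ✓
(R, N): R before N ✓
(R, S): R before S ✓
Count: 18.

18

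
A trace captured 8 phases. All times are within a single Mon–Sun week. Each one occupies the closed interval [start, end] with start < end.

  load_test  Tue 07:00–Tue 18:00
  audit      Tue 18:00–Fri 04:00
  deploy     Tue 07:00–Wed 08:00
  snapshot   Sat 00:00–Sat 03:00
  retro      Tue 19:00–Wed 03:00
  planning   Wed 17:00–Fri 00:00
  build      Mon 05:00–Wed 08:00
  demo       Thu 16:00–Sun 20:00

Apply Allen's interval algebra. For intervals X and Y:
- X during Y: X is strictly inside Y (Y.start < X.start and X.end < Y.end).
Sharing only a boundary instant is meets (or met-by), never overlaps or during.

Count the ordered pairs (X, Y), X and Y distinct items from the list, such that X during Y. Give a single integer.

Checking all 56 ordered pairs for relation 'during'; matching pairs in alphabetical order:
(load_test, build): load_test during build ✓
(planning, audit): planning during audit ✓
(retro, audit): retro during audit ✓
(retro, build): retro during build ✓
(retro, deploy): retro during deploy ✓
(snapshot, demo): snapshot during demo ✓
Count: 6.

6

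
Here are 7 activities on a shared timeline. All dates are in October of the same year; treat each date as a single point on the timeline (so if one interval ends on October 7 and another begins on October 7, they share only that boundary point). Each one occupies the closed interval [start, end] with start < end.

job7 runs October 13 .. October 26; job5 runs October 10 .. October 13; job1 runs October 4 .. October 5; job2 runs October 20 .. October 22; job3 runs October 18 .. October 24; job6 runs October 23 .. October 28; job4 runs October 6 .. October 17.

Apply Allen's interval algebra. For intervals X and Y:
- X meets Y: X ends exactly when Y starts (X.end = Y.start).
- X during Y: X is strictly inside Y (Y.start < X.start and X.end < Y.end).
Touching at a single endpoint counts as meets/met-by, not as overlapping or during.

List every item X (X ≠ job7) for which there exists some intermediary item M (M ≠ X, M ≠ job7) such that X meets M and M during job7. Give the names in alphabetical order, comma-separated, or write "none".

Target job7 = [October 13, October 26].
Intermediaries M with M during job7: job2, job3.
Via job2 — items with X meets job2: none.
Via job3 — items with X meets job3: none.
Union: none.

none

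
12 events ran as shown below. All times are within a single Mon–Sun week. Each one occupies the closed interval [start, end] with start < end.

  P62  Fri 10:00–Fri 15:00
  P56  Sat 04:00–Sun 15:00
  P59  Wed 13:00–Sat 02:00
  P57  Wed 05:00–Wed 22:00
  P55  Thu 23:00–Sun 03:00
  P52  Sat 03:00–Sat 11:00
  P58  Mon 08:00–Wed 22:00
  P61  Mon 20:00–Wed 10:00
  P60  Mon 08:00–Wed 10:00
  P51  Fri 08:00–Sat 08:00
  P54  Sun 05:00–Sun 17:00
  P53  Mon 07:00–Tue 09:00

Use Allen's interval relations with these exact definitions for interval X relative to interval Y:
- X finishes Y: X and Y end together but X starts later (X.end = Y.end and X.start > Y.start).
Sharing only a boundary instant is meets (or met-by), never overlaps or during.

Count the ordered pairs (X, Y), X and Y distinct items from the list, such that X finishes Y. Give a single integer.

Checking all 132 ordered pairs for relation 'finishes'; matching pairs in alphabetical order:
(P57, P58): P57 finishes P58 ✓
(P61, P60): P61 finishes P60 ✓
Count: 2.

2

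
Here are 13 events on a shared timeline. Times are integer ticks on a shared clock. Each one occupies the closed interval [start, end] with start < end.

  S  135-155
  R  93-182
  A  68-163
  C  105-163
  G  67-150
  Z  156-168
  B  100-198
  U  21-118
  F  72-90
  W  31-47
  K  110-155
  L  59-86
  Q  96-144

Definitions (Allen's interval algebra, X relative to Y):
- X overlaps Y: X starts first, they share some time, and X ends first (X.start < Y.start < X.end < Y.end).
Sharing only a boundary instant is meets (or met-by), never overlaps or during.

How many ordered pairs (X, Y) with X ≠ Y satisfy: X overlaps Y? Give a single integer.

25

Checking all 156 ordered pairs for relation 'overlaps'; matching pairs in alphabetical order:
(A, B): A overlaps B ✓
(A, R): A overlaps R ✓
(A, Z): A overlaps Z ✓
(C, Z): C overlaps Z ✓
(G, A): G overlaps A ✓
(G, B): G overlaps B ✓
(G, C): G overlaps C ✓
(G, K): G overlaps K ✓
(G, R): G overlaps R ✓
(G, S): G overlaps S ✓
(L, A): L overlaps A ✓
(L, F): L overlaps F ✓
(L, G): L overlaps G ✓
(Q, B): Q overlaps B ✓
(Q, C): Q overlaps C ✓
(Q, K): Q overlaps K ✓
(Q, S): Q overlaps S ✓
(R, B): R overlaps B ✓
(U, A): U overlaps A ✓
(U, B): U overlaps B ✓
(U, C): U overlaps C ✓
(U, G): U overlaps G ✓
(U, K): U overlaps K ✓
(U, Q): U overlaps Q ✓
... plus 1 further pairs not listed.
Count: 25.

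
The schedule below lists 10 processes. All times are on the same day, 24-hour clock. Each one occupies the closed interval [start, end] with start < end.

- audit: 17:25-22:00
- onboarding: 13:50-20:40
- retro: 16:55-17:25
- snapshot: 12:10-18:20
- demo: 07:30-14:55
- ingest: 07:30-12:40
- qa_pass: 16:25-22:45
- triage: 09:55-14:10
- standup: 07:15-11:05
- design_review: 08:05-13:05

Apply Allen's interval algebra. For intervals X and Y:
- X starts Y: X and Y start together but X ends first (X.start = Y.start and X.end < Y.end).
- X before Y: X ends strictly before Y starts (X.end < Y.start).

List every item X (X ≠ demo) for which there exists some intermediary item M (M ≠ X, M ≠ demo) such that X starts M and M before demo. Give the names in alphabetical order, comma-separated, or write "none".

none

Target demo = [07:30, 14:55].
Intermediaries M with M before demo: none.
Union: none.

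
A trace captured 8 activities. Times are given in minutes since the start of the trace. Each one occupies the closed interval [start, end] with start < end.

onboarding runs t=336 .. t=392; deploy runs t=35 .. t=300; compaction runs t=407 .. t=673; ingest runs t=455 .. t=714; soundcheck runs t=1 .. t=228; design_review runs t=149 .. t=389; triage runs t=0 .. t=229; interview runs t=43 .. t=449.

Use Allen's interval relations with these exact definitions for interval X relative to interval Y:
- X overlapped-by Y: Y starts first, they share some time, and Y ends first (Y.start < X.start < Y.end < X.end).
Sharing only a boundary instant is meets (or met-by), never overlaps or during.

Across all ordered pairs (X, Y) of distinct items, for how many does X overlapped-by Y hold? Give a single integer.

Checking all 56 ordered pairs for relation 'overlapped-by'; matching pairs in alphabetical order:
(compaction, interview): compaction overlapped-by interview ✓
(deploy, soundcheck): deploy overlapped-by soundcheck ✓
(deploy, triage): deploy overlapped-by triage ✓
(design_review, deploy): design_review overlapped-by deploy ✓
(design_review, soundcheck): design_review overlapped-by soundcheck ✓
(design_review, triage): design_review overlapped-by triage ✓
(ingest, compaction): ingest overlapped-by compaction ✓
(interview, deploy): interview overlapped-by deploy ✓
(interview, soundcheck): interview overlapped-by soundcheck ✓
(interview, triage): interview overlapped-by triage ✓
(onboarding, design_review): onboarding overlapped-by design_review ✓
Count: 11.

11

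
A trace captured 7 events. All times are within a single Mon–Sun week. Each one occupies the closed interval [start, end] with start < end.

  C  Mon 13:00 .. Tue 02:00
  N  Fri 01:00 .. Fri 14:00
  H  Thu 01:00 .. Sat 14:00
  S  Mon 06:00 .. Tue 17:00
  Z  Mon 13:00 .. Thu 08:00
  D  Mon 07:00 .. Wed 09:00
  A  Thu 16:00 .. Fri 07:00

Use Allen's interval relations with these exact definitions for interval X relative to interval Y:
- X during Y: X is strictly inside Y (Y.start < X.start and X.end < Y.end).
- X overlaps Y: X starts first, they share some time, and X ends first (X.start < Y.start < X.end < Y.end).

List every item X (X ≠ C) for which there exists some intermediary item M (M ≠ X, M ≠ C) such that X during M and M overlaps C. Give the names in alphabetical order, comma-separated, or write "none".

Target C = [Mon 13:00, Tue 02:00].
Intermediaries M with M overlaps C: none.
Union: none.

none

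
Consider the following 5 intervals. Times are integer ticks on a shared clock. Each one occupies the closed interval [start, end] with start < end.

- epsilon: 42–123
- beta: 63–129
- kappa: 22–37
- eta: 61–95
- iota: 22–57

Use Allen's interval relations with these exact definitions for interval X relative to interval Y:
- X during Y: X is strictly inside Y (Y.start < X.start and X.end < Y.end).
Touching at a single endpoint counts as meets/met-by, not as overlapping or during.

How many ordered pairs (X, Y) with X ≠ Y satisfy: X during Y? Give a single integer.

1

Checking all 20 ordered pairs for relation 'during'; matching pairs in alphabetical order:
(eta, epsilon): eta during epsilon ✓
Count: 1.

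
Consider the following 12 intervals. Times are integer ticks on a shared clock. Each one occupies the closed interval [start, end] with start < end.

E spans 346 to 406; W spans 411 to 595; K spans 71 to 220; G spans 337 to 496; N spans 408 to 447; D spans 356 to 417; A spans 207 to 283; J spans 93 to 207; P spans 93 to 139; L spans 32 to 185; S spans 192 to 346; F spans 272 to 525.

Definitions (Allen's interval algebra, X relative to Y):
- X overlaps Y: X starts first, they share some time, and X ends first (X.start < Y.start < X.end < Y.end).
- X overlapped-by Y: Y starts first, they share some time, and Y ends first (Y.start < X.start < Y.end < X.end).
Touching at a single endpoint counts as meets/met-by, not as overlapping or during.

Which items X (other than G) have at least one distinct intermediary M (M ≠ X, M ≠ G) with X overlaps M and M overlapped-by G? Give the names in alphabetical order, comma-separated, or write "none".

Target G = [337, 496].
Intermediaries M with M overlapped-by G: W.
Via W — items with X overlaps W: D, F, N.
Union: D, F, N.

D, F, N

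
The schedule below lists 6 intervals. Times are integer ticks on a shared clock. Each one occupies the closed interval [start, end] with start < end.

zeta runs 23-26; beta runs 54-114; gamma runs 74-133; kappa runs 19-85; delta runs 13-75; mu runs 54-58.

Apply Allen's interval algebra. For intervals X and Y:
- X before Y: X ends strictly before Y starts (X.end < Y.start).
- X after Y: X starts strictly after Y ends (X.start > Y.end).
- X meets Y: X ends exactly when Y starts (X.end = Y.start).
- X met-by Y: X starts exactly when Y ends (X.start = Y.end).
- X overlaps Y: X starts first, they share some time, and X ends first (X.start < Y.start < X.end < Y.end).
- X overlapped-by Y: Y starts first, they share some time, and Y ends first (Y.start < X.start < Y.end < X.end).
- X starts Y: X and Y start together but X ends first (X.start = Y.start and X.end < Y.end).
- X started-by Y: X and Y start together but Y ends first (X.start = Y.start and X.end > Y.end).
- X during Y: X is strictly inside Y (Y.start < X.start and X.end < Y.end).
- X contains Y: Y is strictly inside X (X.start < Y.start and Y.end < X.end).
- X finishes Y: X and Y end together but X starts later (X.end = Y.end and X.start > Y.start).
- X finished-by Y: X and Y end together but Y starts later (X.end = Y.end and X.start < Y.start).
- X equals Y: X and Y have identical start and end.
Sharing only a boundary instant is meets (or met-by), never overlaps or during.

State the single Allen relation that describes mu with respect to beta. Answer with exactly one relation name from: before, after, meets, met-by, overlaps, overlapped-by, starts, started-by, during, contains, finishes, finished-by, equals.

starts

mu = [54, 58]; beta = [54, 114].
Compare endpoints: mu.start = beta.start, mu.start < beta.end, mu.end > beta.start, mu.end < beta.end.
That pattern is 'starts'.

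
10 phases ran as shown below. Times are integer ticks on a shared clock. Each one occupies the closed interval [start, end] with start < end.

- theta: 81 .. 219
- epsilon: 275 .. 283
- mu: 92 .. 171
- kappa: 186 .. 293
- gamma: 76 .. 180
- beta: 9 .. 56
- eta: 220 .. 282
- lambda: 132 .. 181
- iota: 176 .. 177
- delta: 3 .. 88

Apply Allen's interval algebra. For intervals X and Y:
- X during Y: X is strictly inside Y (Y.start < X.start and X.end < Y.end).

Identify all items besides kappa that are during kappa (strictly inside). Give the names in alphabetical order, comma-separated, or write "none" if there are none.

epsilon, eta

Target kappa = [186, 293].
beta [9, 56] → before → no.
delta [3, 88] → before → no.
epsilon [275, 283] → during → yes.
eta [220, 282] → during → yes.
gamma [76, 180] → before → no.
iota [176, 177] → before → no.
lambda [132, 181] → before → no.
mu [92, 171] → before → no.
theta [81, 219] → overlaps → no.
Result: epsilon, eta.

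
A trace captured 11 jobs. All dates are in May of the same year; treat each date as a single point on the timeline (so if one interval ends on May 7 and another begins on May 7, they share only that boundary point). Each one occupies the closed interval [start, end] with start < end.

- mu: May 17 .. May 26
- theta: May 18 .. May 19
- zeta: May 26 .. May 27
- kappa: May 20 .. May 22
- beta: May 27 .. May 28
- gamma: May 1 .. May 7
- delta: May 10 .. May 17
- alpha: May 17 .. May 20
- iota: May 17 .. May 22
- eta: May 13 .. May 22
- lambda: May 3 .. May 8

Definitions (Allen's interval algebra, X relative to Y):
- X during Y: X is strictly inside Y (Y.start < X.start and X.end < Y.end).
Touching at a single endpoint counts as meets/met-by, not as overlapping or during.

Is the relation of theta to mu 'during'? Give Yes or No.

Yes

theta = [May 18, May 19], mu = [May 17, May 26].
Actual relation of theta to mu: during.
Asked whether 'during' holds → Yes.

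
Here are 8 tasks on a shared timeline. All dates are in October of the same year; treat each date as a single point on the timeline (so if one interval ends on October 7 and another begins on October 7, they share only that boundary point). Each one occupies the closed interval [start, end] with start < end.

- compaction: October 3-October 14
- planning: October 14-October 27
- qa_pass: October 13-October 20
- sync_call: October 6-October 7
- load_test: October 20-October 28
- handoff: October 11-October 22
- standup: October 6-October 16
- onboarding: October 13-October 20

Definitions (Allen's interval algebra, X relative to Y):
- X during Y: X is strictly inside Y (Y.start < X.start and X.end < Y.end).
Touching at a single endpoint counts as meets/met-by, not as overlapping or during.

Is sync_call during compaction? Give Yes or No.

Yes

sync_call = [October 6, October 7], compaction = [October 3, October 14].
Actual relation of sync_call to compaction: during.
Asked whether 'during' holds → Yes.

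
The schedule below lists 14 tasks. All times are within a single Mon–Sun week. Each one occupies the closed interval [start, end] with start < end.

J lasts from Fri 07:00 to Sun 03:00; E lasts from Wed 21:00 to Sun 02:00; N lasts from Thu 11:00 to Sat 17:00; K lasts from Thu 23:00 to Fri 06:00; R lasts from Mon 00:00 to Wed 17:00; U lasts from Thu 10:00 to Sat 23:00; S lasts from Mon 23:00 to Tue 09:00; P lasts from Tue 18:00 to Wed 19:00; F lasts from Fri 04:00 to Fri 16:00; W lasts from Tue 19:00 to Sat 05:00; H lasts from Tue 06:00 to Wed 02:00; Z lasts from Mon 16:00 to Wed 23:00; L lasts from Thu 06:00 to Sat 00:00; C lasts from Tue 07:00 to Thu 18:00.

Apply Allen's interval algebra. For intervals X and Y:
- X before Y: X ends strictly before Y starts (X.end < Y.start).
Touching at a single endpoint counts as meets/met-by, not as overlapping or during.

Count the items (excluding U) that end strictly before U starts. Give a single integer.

5

Target U = [Thu 10:00, Sat 23:00].
C [Tue 07:00, Thu 18:00] → overlaps → no.
E [Wed 21:00, Sun 02:00] → contains → no.
F [Fri 04:00, Fri 16:00] → during → no.
H [Tue 06:00, Wed 02:00] → before → counts.
J [Fri 07:00, Sun 03:00] → overlapped-by → no.
K [Thu 23:00, Fri 06:00] → during → no.
L [Thu 06:00, Sat 00:00] → overlaps → no.
N [Thu 11:00, Sat 17:00] → during → no.
P [Tue 18:00, Wed 19:00] → before → counts.
R [Mon 00:00, Wed 17:00] → before → counts.
S [Mon 23:00, Tue 09:00] → before → counts.
W [Tue 19:00, Sat 05:00] → overlaps → no.
Z [Mon 16:00, Wed 23:00] → before → counts.
Total: 5.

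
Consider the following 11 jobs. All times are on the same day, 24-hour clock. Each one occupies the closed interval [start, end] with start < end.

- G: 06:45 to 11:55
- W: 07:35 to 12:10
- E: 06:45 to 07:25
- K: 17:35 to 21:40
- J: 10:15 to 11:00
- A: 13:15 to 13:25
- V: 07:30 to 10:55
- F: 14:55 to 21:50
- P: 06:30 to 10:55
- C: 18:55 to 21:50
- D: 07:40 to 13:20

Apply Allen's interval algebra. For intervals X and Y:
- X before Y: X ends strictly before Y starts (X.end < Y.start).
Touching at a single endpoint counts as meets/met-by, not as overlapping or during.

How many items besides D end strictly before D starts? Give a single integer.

Target D = [07:40, 13:20].
A [13:15, 13:25] → overlapped-by → no.
C [18:55, 21:50] → after → no.
E [06:45, 07:25] → before → counts.
F [14:55, 21:50] → after → no.
G [06:45, 11:55] → overlaps → no.
J [10:15, 11:00] → during → no.
K [17:35, 21:40] → after → no.
P [06:30, 10:55] → overlaps → no.
V [07:30, 10:55] → overlaps → no.
W [07:35, 12:10] → overlaps → no.
Total: 1.

1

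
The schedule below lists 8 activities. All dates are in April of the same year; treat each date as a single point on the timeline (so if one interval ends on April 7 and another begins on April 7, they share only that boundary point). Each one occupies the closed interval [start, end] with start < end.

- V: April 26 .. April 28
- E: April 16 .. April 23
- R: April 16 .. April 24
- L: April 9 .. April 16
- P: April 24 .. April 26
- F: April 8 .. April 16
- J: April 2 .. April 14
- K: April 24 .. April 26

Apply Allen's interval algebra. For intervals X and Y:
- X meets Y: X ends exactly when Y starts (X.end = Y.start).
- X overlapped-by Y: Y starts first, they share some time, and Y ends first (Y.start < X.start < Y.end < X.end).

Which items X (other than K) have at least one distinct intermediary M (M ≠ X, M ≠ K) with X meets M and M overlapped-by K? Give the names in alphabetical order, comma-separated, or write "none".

Target K = [April 24, April 26].
Intermediaries M with M overlapped-by K: none.
Union: none.

none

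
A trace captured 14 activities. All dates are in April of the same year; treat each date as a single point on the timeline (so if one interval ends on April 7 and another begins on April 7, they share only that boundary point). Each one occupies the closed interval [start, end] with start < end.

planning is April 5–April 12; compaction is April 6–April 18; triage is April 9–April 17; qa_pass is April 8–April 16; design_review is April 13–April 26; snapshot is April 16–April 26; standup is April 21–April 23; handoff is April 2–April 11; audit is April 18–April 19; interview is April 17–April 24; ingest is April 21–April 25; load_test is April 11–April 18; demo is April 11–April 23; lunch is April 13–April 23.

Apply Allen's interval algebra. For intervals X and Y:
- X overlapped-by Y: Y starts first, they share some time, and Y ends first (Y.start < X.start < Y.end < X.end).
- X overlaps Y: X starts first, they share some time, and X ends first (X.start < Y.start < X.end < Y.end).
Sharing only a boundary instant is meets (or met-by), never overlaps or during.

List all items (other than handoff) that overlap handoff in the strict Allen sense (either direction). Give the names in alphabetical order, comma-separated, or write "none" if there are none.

Target handoff = [April 2, April 11].
audit [April 18, April 19] → after → no.
compaction [April 6, April 18] → overlapped-by → yes.
demo [April 11, April 23] → met-by → no.
design_review [April 13, April 26] → after → no.
ingest [April 21, April 25] → after → no.
interview [April 17, April 24] → after → no.
load_test [April 11, April 18] → met-by → no.
lunch [April 13, April 23] → after → no.
planning [April 5, April 12] → overlapped-by → yes.
qa_pass [April 8, April 16] → overlapped-by → yes.
snapshot [April 16, April 26] → after → no.
standup [April 21, April 23] → after → no.
triage [April 9, April 17] → overlapped-by → yes.
Result: compaction, planning, qa_pass, triage.

compaction, planning, qa_pass, triage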